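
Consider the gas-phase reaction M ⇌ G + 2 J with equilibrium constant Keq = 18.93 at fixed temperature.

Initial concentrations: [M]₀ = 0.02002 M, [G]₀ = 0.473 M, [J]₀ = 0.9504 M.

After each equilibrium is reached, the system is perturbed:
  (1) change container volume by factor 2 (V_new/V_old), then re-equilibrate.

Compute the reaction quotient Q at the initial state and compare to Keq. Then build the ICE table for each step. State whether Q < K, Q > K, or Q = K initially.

Q₀ = 21.34; Q > K (proceeds reverse)

Q₀ = 21.34 vs Keq = 18.93 ⇒ Q>K, reverse
Step 1:
                  M         G         J
  init      0.02002     0.473    0.9504
  Δ        0.002232 -0.002232 -0.004465
  eq        0.02225    0.4708    0.9459
  solve Keq expr → x = -0.002232; check Q = 18.93
Then change container volume by factor 2 (V_new/V_old).
Step 2:
                  M         G         J
  init      0.01113    0.2354     0.473
  Δ        -0.00805   0.00805    0.0161
  eq       0.003076    0.2434    0.4891
  solve Keq expr → x = 0.00805; check Q = 18.93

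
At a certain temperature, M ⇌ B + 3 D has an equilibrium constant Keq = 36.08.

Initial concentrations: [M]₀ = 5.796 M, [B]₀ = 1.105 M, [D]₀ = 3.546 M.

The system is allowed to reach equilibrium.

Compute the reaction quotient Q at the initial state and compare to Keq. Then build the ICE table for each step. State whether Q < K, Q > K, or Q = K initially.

Q₀ = 8.501; Q < K (proceeds forward)

Q₀ = 8.501 vs Keq = 36.08 ⇒ Q<K, forward
Step 1:
                  M         B         D
  init        5.796     1.105     3.546
  Δ         -0.4709    0.4709     1.413
  eq          5.325     1.576     4.959
  solve Keq expr → x = 0.4709; check Q = 36.08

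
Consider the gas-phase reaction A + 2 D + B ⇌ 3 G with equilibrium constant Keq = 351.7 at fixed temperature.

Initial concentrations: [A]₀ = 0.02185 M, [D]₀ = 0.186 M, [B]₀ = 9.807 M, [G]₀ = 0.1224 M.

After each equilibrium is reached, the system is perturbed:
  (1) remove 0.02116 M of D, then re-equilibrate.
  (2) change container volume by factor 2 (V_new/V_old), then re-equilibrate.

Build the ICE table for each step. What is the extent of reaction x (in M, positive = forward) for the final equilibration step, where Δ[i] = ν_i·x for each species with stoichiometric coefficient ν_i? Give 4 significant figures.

Q₀ = 0.2474 vs Keq = 351.7 ⇒ Q<K, forward
Step 1:
                  A         D         B         G
  Initial   0.02185     0.186     9.807    0.1224
  Change   -0.02176  -0.04351  -0.02176   0.06527
  Equil   9.4591e-05    0.1425     9.785    0.1877
  solve Keq expr → x = 0.02176; check Q = 351.7
Then remove 0.02116 M of D.
Step 2:
                  A         D         B         G
  Initial 9.4591e-05    0.1213     9.785    0.1877
  Change  3.5496e-05 7.0992e-05 3.5496e-05 -1.0649e-04
  Equil   1.3009e-04    0.1214     9.785    0.1876
  solve Keq expr → x = -3.5496e-05; check Q = 351.7
Then change container volume by factor 2 (V_new/V_old).
Step 3:
                  A         D         B         G
  Initial 6.5044e-05    0.0607     4.893   0.09378
  Change  6.3707e-05 1.2741e-04 6.3707e-05 -1.9112e-04
  Equil   1.2875e-04   0.06083     4.893   0.09359
  solve Keq expr → x = -6.3707e-05; check Q = 351.7

x = -6.3707e-05 M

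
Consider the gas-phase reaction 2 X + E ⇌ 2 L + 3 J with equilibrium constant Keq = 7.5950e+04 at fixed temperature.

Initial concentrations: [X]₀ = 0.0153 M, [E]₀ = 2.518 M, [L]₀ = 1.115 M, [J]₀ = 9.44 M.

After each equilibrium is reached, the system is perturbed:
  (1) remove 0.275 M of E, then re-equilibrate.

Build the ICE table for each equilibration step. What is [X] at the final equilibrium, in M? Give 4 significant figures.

[X]_eq = 0.07283 M

Q₀ = 1.7743e+06 vs Keq = 7.5950e+04 ⇒ Q>K, reverse
Step 1:
                  X         E         L         J
  I          0.0153     2.518     1.115      9.44
  C         0.05381   0.02691  -0.05381  -0.08072
  E         0.06911     2.545     1.061     9.359
  solve Keq expr → x = -0.02691; check Q = 7.5950e+04
Then remove 0.275 M of E.
Step 2:
                  X         E         L         J
  I         0.06911      2.27     1.061     9.359
  C        0.003716  0.001858 -0.003716 -0.005574
  E         0.07283     2.272     1.057     9.354
  solve Keq expr → x = -0.001858; check Q = 7.5950e+04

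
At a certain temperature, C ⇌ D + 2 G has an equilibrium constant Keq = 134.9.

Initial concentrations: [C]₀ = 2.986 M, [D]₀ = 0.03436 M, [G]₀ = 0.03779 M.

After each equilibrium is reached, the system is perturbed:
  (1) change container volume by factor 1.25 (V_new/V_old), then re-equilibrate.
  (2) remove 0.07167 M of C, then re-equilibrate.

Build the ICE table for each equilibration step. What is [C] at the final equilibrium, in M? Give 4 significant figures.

[C]_eq = 0.2639 M

Q₀ = 1.6433e-05 vs Keq = 134.9 ⇒ Q<K, forward
Step 1:
                   C          D          G
  I            2.986    0.03436    0.03779
  C           -2.506      2.506      5.012
  E           0.4801       2.54       5.05
  solve Keq expr → x = 2.506; check Q = 134.9
Then change container volume by factor 1.25 (V_new/V_old).
Step 2:
                   C          D          G
  I           0.3841      2.032       4.04
  C             -0.1        0.1        0.2
  E           0.2841      2.132       4.24
  solve Keq expr → x = 0.1; check Q = 134.9
Then remove 0.07167 M of C.
Step 3:
                   C          D          G
  I           0.2124      2.132       4.24
  C           0.0515    -0.0515     -0.103
  E           0.2639      2.081      4.137
  solve Keq expr → x = -0.0515; check Q = 134.9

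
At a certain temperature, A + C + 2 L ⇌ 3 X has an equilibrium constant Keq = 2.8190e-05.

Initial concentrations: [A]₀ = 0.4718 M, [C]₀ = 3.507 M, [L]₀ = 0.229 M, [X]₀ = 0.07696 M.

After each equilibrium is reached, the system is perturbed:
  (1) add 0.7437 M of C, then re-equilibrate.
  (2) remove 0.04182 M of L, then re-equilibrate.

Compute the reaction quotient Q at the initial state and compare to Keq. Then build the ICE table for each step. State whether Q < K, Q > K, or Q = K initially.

Q₀ = 0.005253; Q > K (proceeds reverse)

Q₀ = 0.005253 vs Keq = 2.8190e-05 ⇒ Q>K, reverse
Step 1:
                   A          C          L          X
  Initial     0.4718      3.507      0.229    0.07696
  Change     0.02056    0.02056    0.04112   -0.06167
  Equil       0.4924      3.528     0.2701    0.01529
  solve Keq expr → x = -0.02056; check Q = 2.8190e-05
Then add 0.7437 M of C.
Step 2:
                   A          C          L          X
  Initial     0.4924      4.271     0.2701    0.01529
  Change  -3.2546e-04 -3.2546e-04 -6.5091e-04 9.7637e-04
  Equil        0.492      4.271     0.2695    0.01626
  solve Keq expr → x = 3.2546e-04; check Q = 2.8190e-05
Then remove 0.04182 M of L.
Step 3:
                   A          C          L          X
  Initial      0.492      4.271     0.2276    0.01626
  Change  5.5861e-04 5.5861e-04   0.001117  -0.001676
  Equil       0.4926      4.271     0.2288    0.01459
  solve Keq expr → x = -5.5861e-04; check Q = 2.8190e-05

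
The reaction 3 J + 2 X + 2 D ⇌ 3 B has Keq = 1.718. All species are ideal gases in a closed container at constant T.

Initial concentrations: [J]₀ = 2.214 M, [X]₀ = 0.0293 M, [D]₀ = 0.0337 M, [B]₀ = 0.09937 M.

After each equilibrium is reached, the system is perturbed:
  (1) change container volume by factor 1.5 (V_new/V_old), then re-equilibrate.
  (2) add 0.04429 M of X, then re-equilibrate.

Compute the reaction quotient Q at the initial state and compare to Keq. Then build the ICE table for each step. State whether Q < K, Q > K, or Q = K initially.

Q₀ = 92.73; Q > K (proceeds reverse)

Q₀ = 92.73 vs Keq = 1.718 ⇒ Q>K, reverse
Step 1:
                  J         X         D         B
  Initial     2.214    0.0293    0.0337   0.09937
  Change    0.03928   0.02619   0.02619  -0.03928
  Equil       2.253   0.05549   0.05989   0.06009
  solve Keq expr → x = -0.01309; check Q = 1.718
Then change container volume by factor 1.5 (V_new/V_old).
Step 2:
                  J         X         D         B
  Initial     1.502   0.03699   0.03992   0.04006
  Change    0.01062   0.00708   0.00708  -0.01062
  Equil       1.513   0.04407     0.047   0.02944
  solve Keq expr → x = -0.00354; check Q = 1.718
Then add 0.04429 M of X.
Step 3:
                  J         X         D         B
  Initial     1.513   0.08836     0.047   0.02944
  Change   -0.01025 -0.006831 -0.006831   0.01025
  Equil       1.503   0.08153   0.04017   0.03969
  solve Keq expr → x = 0.003415; check Q = 1.718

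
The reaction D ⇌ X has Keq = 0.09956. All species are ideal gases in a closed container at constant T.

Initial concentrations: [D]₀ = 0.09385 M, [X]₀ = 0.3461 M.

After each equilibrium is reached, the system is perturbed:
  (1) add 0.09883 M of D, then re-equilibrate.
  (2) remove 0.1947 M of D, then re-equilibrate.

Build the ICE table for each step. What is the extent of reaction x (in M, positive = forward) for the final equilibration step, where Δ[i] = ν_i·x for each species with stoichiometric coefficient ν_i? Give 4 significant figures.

Q₀ = 3.688 vs Keq = 0.09956 ⇒ Q>K, reverse
Step 1:
                   D          X
  Initial    0.09385     0.3461
  Change      0.3063    -0.3063
  Equil       0.4001    0.03984
  solve Keq expr → x = -0.3063; check Q = 0.09956
Then add 0.09883 M of D.
Step 2:
                   D          X
  Initial     0.4989    0.03984
  Change   -0.008949   0.008949
  Equil         0.49    0.04878
  solve Keq expr → x = 0.008949; check Q = 0.09956
Then remove 0.1947 M of D.
Step 3:
                   D          X
  Initial     0.2953    0.04878
  Change     0.01763   -0.01763
  Equil       0.3129    0.03115
  solve Keq expr → x = -0.01763; check Q = 0.09956

x = -0.01763 M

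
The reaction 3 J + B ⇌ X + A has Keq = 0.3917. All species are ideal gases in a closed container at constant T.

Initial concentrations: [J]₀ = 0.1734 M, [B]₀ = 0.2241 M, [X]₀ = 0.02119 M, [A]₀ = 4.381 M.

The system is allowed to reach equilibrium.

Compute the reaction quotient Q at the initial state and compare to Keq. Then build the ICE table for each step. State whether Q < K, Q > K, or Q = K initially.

Q₀ = 79.45 vs Keq = 0.3917 ⇒ Q>K, reverse
Step 1:
                  J         B         X         A
  Initial    0.1734    0.2241   0.02119     4.381
  Change     0.0627    0.0209   -0.0209   -0.0209
  Equil      0.2361     0.245 2.8968e-04      4.36
  solve Keq expr → x = -0.0209; check Q = 0.3917

Q₀ = 79.45; Q > K (proceeds reverse)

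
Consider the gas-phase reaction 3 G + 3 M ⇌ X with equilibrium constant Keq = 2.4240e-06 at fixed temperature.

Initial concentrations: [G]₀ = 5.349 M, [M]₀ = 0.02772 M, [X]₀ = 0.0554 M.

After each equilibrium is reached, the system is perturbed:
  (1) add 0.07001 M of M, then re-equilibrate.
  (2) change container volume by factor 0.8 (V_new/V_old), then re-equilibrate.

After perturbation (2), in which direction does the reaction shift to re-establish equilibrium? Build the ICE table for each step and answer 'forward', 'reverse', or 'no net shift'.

Direction: forward

Q₀ = 16.99 vs Keq = 2.4240e-06 ⇒ Q>K, reverse
Step 1:
                    G           M           X
  I             5.349     0.02772      0.0554
  C            0.1662      0.1662     -0.0554
  E             5.515      0.1939  2.9650e-06
  solve Keq expr → x = -0.0554; check Q = 2.4240e-06
Then add 0.07001 M of M.
Step 2:
                    G           M           X
  I             5.515      0.2639  2.9650e-06
  C       -1.3528e-05 -1.3528e-05  4.5093e-06
  E             5.515      0.2639  7.4742e-06
  solve Keq expr → x = 4.5093e-06; check Q = 2.4240e-06
Then change container volume by factor 0.8 (V_new/V_old).
Step 3:
                    G           M           X
  I             6.894      0.3299  9.3428e-06
  C       -5.7461e-05 -5.7461e-05  1.9154e-05
  E             6.894      0.3298  2.8496e-05
  solve Keq expr → x = 1.9154e-05; check Q = 2.4240e-06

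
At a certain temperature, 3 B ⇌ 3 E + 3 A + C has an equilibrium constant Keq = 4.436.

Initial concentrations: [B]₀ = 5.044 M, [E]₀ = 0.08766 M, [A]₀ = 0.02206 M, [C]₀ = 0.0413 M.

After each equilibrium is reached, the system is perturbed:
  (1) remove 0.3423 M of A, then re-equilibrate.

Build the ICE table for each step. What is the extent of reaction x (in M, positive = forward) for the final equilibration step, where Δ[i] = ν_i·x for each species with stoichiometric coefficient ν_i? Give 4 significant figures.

Q₀ = 2.3273e-12 vs Keq = 4.436 ⇒ Q<K, forward
Step 1:
                   B          E          A          C
  I            5.044    0.08766    0.02206     0.0413
  C           -2.201      2.201      2.201     0.7336
  E            2.843      2.288      2.223     0.7749
  solve Keq expr → x = 0.7336; check Q = 4.436
Then remove 0.3423 M of A.
Step 2:
                   B          E          A          C
  I            2.843      2.288       1.88     0.7749
  C           -0.116      0.116      0.116    0.03868
  E            2.727      2.404      1.996     0.8135
  solve Keq expr → x = 0.03868; check Q = 4.436

x = 0.03868 M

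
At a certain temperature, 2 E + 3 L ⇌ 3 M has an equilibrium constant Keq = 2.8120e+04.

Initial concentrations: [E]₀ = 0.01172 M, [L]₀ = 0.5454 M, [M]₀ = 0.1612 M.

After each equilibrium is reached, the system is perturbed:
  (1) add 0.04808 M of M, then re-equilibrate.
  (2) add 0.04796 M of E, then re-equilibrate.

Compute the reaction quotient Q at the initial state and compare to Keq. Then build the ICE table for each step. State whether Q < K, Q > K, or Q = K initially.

Q₀ = 188 vs Keq = 2.8120e+04 ⇒ Q<K, forward
Step 1:
                  E         L         M
  init      0.01172    0.5454    0.1612
  Δ        -0.01057  -0.01585   0.01585
  eq       0.001153    0.5295    0.1771
  solve Keq expr → x = 0.005284; check Q = 2.8120e+04
Then add 0.04808 M of M.
Step 2:
                  E         L         M
  init     0.001153    0.5295    0.2251
  Δ       4.8870e-04 7.3305e-04 -7.3305e-04
  eq       0.001642    0.5303    0.2244
  solve Keq expr → x = -2.4435e-04; check Q = 2.8120e+04
Then add 0.04796 M of E.
Step 3:
                  E         L         M
  init       0.0496    0.5303    0.2244
  Δ        -0.04656  -0.06983   0.06983
  eq       0.003046    0.4604    0.2942
  solve Keq expr → x = 0.02328; check Q = 2.8120e+04

Q₀ = 188; Q < K (proceeds forward)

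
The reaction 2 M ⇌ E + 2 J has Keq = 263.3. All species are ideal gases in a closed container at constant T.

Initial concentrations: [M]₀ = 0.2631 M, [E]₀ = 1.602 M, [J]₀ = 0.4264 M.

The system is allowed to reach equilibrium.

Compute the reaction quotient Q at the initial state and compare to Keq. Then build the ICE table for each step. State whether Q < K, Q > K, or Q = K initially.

Q₀ = 4.208 vs Keq = 263.3 ⇒ Q<K, forward
Step 1:
                   M          E          J
  I           0.2631      1.602     0.4264
  C          -0.2117     0.1059     0.2117
  E          0.05139      1.708     0.6381
  solve Keq expr → x = 0.1059; check Q = 263.3

Q₀ = 4.208; Q < K (proceeds forward)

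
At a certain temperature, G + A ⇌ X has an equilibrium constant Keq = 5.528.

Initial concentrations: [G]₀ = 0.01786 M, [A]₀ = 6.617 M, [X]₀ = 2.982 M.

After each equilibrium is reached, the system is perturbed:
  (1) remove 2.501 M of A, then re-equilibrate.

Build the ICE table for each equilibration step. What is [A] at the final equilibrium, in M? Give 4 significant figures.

Q₀ = 25.23 vs Keq = 5.528 ⇒ Q>K, reverse
Step 1:
                   G          A          X
  Initial    0.01786      6.617      2.982
  Change     0.06126    0.06126   -0.06126
  Equil      0.07912      6.678      2.921
  solve Keq expr → x = -0.06126; check Q = 5.528
Then remove 2.501 M of A.
Step 2:
                   G          A          X
  Initial    0.07912      4.177      2.921
  Change     0.04415    0.04415   -0.04415
  Equil       0.1233      4.221      2.877
  solve Keq expr → x = -0.04415; check Q = 5.528

[A]_eq = 4.221 M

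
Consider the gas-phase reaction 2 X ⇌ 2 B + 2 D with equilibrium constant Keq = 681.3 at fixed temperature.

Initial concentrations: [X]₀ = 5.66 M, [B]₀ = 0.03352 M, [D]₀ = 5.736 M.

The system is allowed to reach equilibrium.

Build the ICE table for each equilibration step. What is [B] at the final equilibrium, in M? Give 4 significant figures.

Q₀ = 0.001154 vs Keq = 681.3 ⇒ Q<K, forward
Step 1:
                    X           B           D
  Initial        5.66     0.03352       5.736
  Change       -4.102       4.102       4.102
  Equil         1.558       4.135       9.838
  solve Keq expr → x = 2.051; check Q = 681.3

[B]_eq = 4.135 M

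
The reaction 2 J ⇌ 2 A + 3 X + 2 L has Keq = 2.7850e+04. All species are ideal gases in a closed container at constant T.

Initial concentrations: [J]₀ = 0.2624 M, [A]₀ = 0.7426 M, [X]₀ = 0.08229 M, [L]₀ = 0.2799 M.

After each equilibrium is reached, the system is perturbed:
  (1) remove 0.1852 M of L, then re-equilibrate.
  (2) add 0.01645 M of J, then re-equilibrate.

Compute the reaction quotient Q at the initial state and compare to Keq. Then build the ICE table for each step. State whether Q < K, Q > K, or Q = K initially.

Q₀ = 3.4965e-04 vs Keq = 2.7850e+04 ⇒ Q<K, forward
Step 1:
                    J           A           X           L
  I            0.2624      0.7426     0.08229      0.2799
  C           -0.2613      0.2613       0.392      0.2613
  E          0.001064       1.004      0.4743      0.5412
  solve Keq expr → x = 0.1307; check Q = 2.7850e+04
Then remove 0.1852 M of L.
Step 2:
                    J           A           X           L
  I          0.001064       1.004      0.4743       0.356
  C       -3.6176e-04  3.6176e-04  5.4263e-04  3.6176e-04
  E        7.0178e-04       1.004      0.4748      0.3564
  solve Keq expr → x = 1.8088e-04; check Q = 2.7850e+04
Then add 0.01645 M of J.
Step 3:
                    J           A           X           L
  I           0.01715       1.004      0.4748      0.3564
  C          -0.01635     0.01635     0.02452     0.01635
  E        8.0444e-04       1.021      0.4994      0.3727
  solve Keq expr → x = 0.008174; check Q = 2.7850e+04

Q₀ = 3.4965e-04; Q < K (proceeds forward)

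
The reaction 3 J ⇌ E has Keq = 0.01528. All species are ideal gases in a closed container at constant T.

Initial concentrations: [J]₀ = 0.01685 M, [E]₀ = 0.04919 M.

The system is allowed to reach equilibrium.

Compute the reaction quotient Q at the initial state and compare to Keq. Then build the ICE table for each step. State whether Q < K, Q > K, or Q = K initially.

Q₀ = 1.0282e+04; Q > K (proceeds reverse)

Q₀ = 1.0282e+04 vs Keq = 0.01528 ⇒ Q>K, reverse
Step 1:
                    J           E
  Initial     0.01685     0.04919
  Change       0.1474    -0.04912
  Equil        0.1642  6.7667e-05
  solve Keq expr → x = -0.04912; check Q = 0.01528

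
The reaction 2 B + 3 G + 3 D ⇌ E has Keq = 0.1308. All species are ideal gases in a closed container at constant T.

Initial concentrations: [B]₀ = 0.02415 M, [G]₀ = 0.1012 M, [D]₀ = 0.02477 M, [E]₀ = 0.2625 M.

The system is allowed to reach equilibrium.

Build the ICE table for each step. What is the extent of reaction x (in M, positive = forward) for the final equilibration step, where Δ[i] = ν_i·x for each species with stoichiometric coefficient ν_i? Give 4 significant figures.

x = -0.2517 M

Q₀ = 2.8574e+10 vs Keq = 0.1308 ⇒ Q>K, reverse
Step 1:
                   B          G          D          E
  Initial    0.02415     0.1012    0.02477     0.2625
  Change      0.5033      0.755      0.755    -0.2517
  Equil       0.5275     0.8562     0.7798    0.01083
  solve Keq expr → x = -0.2517; check Q = 0.1308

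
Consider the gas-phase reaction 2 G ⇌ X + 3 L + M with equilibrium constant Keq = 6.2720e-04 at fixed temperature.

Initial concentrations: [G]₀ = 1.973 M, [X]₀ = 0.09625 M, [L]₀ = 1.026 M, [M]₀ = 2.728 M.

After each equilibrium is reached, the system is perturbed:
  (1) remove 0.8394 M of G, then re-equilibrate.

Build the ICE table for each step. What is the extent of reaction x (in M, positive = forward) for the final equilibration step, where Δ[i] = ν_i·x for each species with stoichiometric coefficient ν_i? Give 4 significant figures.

Q₀ = 0.07285 vs Keq = 6.2720e-04 ⇒ Q>K, reverse
Step 1:
                  G         X         L         M
  I           1.973   0.09625     1.026     2.728
  C          0.1871  -0.09357   -0.2807  -0.09357
  E            2.16  0.002683    0.7453     2.634
  solve Keq expr → x = -0.09357; check Q = 6.2720e-04
Then remove 0.8394 M of G.
Step 2:
                  G         X         L         M
  I           1.321  0.002683    0.7453     2.634
  C        0.003308 -0.001654 -0.004963 -0.001654
  E           1.324  0.001029    0.7403     2.633
  solve Keq expr → x = -0.001654; check Q = 6.2720e-04

x = -0.001654 M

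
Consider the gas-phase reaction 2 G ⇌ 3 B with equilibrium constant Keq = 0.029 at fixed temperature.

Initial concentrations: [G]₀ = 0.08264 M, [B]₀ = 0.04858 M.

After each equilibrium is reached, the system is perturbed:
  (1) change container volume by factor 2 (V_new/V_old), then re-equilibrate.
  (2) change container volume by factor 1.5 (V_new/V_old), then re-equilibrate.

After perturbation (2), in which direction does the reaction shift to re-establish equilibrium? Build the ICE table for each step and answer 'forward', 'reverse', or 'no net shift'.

Direction: forward

Q₀ = 0.01679 vs Keq = 0.029 ⇒ Q<K, forward
Step 1:
                  G         B
  Initial   0.08264   0.04858
  Change  -0.004916  0.007374
  Equil     0.07772   0.05595
  solve Keq expr → x = 0.002458; check Q = 0.029
Then change container volume by factor 2 (V_new/V_old).
Step 2:
                  G         B
  Initial   0.03886   0.02798
  Change   -0.00344   0.00516
  Equil     0.03542   0.03314
  solve Keq expr → x = 0.00172; check Q = 0.029
Then change container volume by factor 1.5 (V_new/V_old).
Step 3:
                  G         B
  Initial   0.02361   0.02209
  Change  -0.001439  0.002159
  Equil     0.02218   0.02425
  solve Keq expr → x = 7.1959e-04; check Q = 0.029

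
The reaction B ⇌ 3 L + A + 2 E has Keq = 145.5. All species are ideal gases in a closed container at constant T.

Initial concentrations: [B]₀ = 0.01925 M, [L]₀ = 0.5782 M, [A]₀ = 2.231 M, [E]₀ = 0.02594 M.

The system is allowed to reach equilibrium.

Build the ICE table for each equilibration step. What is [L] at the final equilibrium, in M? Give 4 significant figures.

[L]_eq = 0.6359 M

Q₀ = 0.01507 vs Keq = 145.5 ⇒ Q<K, forward
Step 1:
                   B          L          A          E
  Initial    0.01925     0.5782      2.231    0.02594
  Change    -0.01923     0.0577    0.01923    0.03847
  Equil   1.6497e-05     0.6359       2.25    0.06441
  solve Keq expr → x = 0.01923; check Q = 145.5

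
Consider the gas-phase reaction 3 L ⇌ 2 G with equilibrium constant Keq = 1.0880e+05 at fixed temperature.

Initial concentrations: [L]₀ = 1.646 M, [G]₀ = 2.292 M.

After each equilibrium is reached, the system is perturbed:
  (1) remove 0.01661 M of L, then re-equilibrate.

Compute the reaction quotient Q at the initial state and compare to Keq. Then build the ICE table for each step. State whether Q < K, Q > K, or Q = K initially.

Q₀ = 1.178 vs Keq = 1.0880e+05 ⇒ Q<K, forward
Step 1:
                    L           G
  I             1.646       2.292
  C            -1.599       1.066
  E           0.04697       3.358
  solve Keq expr → x = 0.533; check Q = 1.0880e+05
Then remove 0.01661 M of L.
Step 2:
                    L           G
  I           0.03036       3.358
  C           0.01651      -0.011
  E           0.04687       3.347
  solve Keq expr → x = -0.005502; check Q = 1.0880e+05

Q₀ = 1.178; Q < K (proceeds forward)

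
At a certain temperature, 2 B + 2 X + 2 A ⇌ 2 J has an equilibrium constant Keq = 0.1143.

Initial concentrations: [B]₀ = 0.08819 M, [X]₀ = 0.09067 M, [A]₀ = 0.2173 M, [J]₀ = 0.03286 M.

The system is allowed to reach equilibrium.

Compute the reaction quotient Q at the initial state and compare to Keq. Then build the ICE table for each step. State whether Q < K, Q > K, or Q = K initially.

Q₀ = 357.6 vs Keq = 0.1143 ⇒ Q>K, reverse
Step 1:
                    B           X           A           J
  Initial     0.08819     0.09067      0.2173     0.03286
  Change      0.03163     0.03163     0.03163    -0.03163
  Equil        0.1198      0.1223      0.2489    0.001233
  solve Keq expr → x = -0.01581; check Q = 0.1143

Q₀ = 357.6; Q > K (proceeds reverse)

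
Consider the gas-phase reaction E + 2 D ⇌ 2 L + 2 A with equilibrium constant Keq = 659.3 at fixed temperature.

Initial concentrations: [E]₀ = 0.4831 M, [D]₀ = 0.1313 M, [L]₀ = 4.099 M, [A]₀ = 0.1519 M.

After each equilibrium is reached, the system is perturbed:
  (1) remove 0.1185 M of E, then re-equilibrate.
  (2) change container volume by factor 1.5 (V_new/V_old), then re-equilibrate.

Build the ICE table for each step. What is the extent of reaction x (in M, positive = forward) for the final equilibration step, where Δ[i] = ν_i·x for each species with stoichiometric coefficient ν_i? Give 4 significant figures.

x = 0.002972 M

Q₀ = 46.55 vs Keq = 659.3 ⇒ Q<K, forward
Step 1:
                  E         D         L         A
  Initial    0.4831    0.1313     4.099    0.1519
  Change   -0.03791  -0.07581   0.07581   0.07581
  Equil      0.4452   0.05549     4.175    0.2277
  solve Keq expr → x = 0.03791; check Q = 659.3
Then remove 0.1185 M of E.
Step 2:
                  E         D         L         A
  Initial    0.3267   0.05549     4.175    0.2277
  Change   0.003447  0.006894 -0.006894 -0.006894
  Equil      0.3301   0.06238     4.168    0.2208
  solve Keq expr → x = -0.003447; check Q = 659.3
Then change container volume by factor 1.5 (V_new/V_old).
Step 3:
                  E         D         L         A
  Initial    0.2201   0.04159     2.779    0.1472
  Change  -0.002972 -0.005944  0.005944  0.005944
  Equil      0.2171   0.03564     2.785    0.1532
  solve Keq expr → x = 0.002972; check Q = 659.3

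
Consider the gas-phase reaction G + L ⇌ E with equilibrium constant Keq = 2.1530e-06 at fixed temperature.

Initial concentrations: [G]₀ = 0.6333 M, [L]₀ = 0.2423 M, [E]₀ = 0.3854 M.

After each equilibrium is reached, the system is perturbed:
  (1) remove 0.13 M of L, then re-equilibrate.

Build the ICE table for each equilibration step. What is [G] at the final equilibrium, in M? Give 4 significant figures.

Q₀ = 2.512 vs Keq = 2.1530e-06 ⇒ Q>K, reverse
Step 1:
                    G           L           E
  init         0.6333      0.2423      0.3854
  Δ            0.3854      0.3854     -0.3854
  eq            1.019      0.6277  1.3767e-06
  solve Keq expr → x = -0.3854; check Q = 2.1530e-06
Then remove 0.13 M of L.
Step 2:
                    G           L           E
  init          1.019      0.4977  1.3767e-06
  Δ        2.8512e-07  2.8512e-07 -2.8512e-07
  eq            1.019      0.4977  1.0916e-06
  solve Keq expr → x = -2.8512e-07; check Q = 2.1530e-06

[G]_eq = 1.019 M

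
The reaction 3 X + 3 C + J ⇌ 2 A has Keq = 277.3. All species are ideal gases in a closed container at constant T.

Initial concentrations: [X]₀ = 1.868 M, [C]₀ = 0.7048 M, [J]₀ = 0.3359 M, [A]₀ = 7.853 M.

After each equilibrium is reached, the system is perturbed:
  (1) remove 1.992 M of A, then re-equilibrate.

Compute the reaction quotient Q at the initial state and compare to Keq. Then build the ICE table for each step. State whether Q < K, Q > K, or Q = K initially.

Q₀ = 80.45 vs Keq = 277.3 ⇒ Q<K, forward
Step 1:
                    X           C           J           A
  init          1.868      0.7048      0.3359       7.853
  Δ           -0.1596     -0.1596     -0.0532      0.1064
  eq            1.708      0.5452      0.2827       7.959
  solve Keq expr → x = 0.0532; check Q = 277.3
Then remove 1.992 M of A.
Step 2:
                    X           C           J           A
  init          1.708      0.5452      0.2827       5.967
  Δ           -0.0634     -0.0634    -0.02113     0.04226
  eq            1.645      0.4818      0.2616        6.01
  solve Keq expr → x = 0.02113; check Q = 277.3

Q₀ = 80.45; Q < K (proceeds forward)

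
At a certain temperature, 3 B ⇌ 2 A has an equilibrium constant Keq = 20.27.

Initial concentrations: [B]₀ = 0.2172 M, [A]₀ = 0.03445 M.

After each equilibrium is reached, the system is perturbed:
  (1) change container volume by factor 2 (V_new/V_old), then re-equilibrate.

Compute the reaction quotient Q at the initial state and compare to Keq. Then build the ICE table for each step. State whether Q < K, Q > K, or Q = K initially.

Q₀ = 0.1158 vs Keq = 20.27 ⇒ Q<K, forward
Step 1:
                  B         A
  init       0.2172   0.03445
  Δ         -0.1281   0.08537
  eq        0.08914    0.1198
  solve Keq expr → x = 0.04269; check Q = 20.27
Then change container volume by factor 2 (V_new/V_old).
Step 2:
                  B         A
  init      0.04457   0.05991
  Δ         0.00814 -0.005427
  eq        0.05271   0.05448
  solve Keq expr → x = -0.002713; check Q = 20.27

Q₀ = 0.1158; Q < K (proceeds forward)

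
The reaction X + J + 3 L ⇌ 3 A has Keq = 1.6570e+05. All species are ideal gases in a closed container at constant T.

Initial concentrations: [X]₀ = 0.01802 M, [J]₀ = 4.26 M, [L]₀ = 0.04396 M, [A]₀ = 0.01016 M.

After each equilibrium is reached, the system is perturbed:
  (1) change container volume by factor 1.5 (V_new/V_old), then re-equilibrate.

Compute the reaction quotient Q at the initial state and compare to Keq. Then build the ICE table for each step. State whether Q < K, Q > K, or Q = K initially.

Q₀ = 0.1608; Q < K (proceeds forward)

Q₀ = 0.1608 vs Keq = 1.6570e+05 ⇒ Q<K, forward
Step 1:
                  X         J         L         A
  init      0.01802      4.26   0.04396   0.01016
  Δ         -0.0135   -0.0135  -0.04051   0.04051
  eq       0.004516     4.246  0.003447   0.05067
  solve Keq expr → x = 0.0135; check Q = 1.6570e+05
Then change container volume by factor 1.5 (V_new/V_old).
Step 2:
                  X         J         L         A
  init      0.00301     2.831  0.002298   0.03378
  Δ       1.9913e-04 1.9913e-04 5.9740e-04 -5.9740e-04
  eq        0.00321     2.831  0.002895   0.03318
  solve Keq expr → x = -1.9913e-04; check Q = 1.6570e+05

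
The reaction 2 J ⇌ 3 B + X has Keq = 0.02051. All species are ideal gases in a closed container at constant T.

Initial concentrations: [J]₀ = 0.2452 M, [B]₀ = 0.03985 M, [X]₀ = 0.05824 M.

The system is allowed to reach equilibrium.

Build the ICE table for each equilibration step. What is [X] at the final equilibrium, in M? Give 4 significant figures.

Q₀ = 6.1301e-05 vs Keq = 0.02051 ⇒ Q<K, forward
Step 1:
                    J           B           X
  init         0.2452     0.03985     0.05824
  Δ          -0.08746      0.1312     0.04373
  eq           0.1577       0.171       0.102
  solve Keq expr → x = 0.04373; check Q = 0.02051

[X]_eq = 0.102 M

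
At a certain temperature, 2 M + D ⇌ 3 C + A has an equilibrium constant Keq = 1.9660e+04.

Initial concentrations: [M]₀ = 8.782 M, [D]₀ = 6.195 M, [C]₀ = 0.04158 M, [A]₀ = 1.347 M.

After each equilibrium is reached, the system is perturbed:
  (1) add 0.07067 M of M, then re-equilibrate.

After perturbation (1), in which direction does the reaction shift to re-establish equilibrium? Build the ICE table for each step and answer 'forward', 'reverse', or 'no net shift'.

Direction: forward

Q₀ = 2.0267e-07 vs Keq = 1.9660e+04 ⇒ Q<K, forward
Step 1:
                    M           D           C           A
  I             8.782       6.195     0.04158       1.347
  C            -8.271      -4.135       12.41       4.135
  E             0.511        2.06       12.45       5.482
  solve Keq expr → x = 4.135; check Q = 1.9660e+04
Then add 0.07067 M of M.
Step 2:
                    M           D           C           A
  I            0.5817        2.06       12.45       5.482
  C          -0.05991    -0.02995     0.08986     0.02995
  E            0.5218        2.03       12.54       5.512
  solve Keq expr → x = 0.02995; check Q = 1.9660e+04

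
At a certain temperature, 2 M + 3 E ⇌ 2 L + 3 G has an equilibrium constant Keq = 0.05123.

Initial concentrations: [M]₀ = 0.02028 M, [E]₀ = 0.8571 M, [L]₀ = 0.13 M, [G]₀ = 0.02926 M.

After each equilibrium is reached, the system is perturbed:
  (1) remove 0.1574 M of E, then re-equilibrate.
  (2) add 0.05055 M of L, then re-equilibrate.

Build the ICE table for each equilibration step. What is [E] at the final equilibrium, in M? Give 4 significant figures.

Q₀ = 0.001635 vs Keq = 0.05123 ⇒ Q<K, forward
Step 1:
                    M           E           L           G
  I           0.02028      0.8571        0.13     0.02926
  C          -0.01193    -0.01789     0.01193     0.01789
  E          0.008351      0.8392      0.1419     0.04715
  solve Keq expr → x = 0.005964; check Q = 0.05123
Then remove 0.1574 M of E.
Step 2:
                    M           E           L           G
  I          0.008351      0.6818      0.1419     0.04715
  C          0.001858    0.002787   -0.001858   -0.002787
  E           0.01021      0.6846      0.1401     0.04437
  solve Keq expr → x = -9.2902e-04; check Q = 0.05123
Then add 0.05055 M of L.
Step 3:
                    M           E           L           G
  I           0.01021      0.6846      0.1906     0.04437
  C          0.002049    0.003074   -0.002049   -0.003074
  E           0.01226      0.6877      0.1886     0.04129
  solve Keq expr → x = -0.001025; check Q = 0.05123

[E]_eq = 0.6877 M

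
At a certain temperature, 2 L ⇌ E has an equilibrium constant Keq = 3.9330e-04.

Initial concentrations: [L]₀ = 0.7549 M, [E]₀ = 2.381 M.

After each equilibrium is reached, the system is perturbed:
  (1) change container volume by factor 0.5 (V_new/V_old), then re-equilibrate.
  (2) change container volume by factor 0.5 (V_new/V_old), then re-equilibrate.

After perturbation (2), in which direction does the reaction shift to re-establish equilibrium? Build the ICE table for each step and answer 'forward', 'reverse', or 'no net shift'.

Direction: forward

Q₀ = 4.178 vs Keq = 3.9330e-04 ⇒ Q>K, reverse
Step 1:
                    L           E
  Initial      0.7549       2.381
  Change        4.738      -2.369
  Equil         5.493     0.01187
  solve Keq expr → x = -2.369; check Q = 3.9330e-04
Then change container volume by factor 0.5 (V_new/V_old).
Step 2:
                    L           E
  Initial       10.99     0.02374
  Change     -0.04667     0.02333
  Equil         10.94     0.04707
  solve Keq expr → x = 0.02333; check Q = 3.9330e-04
Then change container volume by factor 0.5 (V_new/V_old).
Step 3:
                    L           E
  Initial       21.88     0.09414
  Change       -0.182     0.09102
  Equil          21.7      0.1852
  solve Keq expr → x = 0.09102; check Q = 3.9330e-04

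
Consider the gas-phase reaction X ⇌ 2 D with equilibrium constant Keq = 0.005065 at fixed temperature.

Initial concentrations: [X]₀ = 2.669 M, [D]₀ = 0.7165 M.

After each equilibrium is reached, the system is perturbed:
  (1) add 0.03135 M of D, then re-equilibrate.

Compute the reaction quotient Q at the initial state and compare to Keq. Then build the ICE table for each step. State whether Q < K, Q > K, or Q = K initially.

Q₀ = 0.1923 vs Keq = 0.005065 ⇒ Q>K, reverse
Step 1:
                    X           D
  init          2.669      0.7165
  Δ             0.297     -0.5939
  eq            2.966      0.1226
  solve Keq expr → x = -0.297; check Q = 0.005065
Then add 0.03135 M of D.
Step 2:
                    X           D
  init          2.966      0.1539
  Δ           0.01551    -0.03103
  eq            2.981      0.1229
  solve Keq expr → x = -0.01551; check Q = 0.005065

Q₀ = 0.1923; Q > K (proceeds reverse)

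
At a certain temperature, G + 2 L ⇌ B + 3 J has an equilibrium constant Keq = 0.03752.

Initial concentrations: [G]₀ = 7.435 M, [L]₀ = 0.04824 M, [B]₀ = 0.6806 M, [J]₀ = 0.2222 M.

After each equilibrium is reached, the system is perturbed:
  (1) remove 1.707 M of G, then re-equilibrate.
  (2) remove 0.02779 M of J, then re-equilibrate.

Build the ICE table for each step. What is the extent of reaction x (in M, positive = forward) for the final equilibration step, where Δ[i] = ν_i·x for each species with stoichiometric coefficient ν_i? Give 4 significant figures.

x = 0.005438 M

Q₀ = 0.4315 vs Keq = 0.03752 ⇒ Q>K, reverse
Step 1:
                    G           L           B           J
  I             7.435     0.04824      0.6806      0.2222
  C           0.02252     0.04503    -0.02252    -0.06755
  E             7.458     0.09327      0.6581      0.1547
  solve Keq expr → x = -0.02252; check Q = 0.03752
Then remove 1.707 M of G.
Step 2:
                    G           L           B           J
  I             5.751     0.09327      0.6581      0.1547
  C           0.00252    0.005041    -0.00252   -0.007561
  E             5.753     0.09831      0.6556      0.1471
  solve Keq expr → x = -0.00252; check Q = 0.03752
Then remove 0.02779 M of J.
Step 3:
                    G           L           B           J
  I             5.753     0.09831      0.6556      0.1193
  C         -0.005438    -0.01088    0.005438     0.01631
  E             5.748     0.08744       0.661      0.1356
  solve Keq expr → x = 0.005438; check Q = 0.03752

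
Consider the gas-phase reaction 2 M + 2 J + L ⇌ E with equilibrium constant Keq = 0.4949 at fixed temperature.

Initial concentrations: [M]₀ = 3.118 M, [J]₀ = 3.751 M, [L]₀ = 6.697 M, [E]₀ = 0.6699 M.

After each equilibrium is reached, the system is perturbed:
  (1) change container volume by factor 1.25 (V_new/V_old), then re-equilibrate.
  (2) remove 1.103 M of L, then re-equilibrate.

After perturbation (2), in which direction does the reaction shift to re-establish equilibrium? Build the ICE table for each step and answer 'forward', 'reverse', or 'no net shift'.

Q₀ = 7.3128e-04 vs Keq = 0.4949 ⇒ Q<K, forward
Step 1:
                    M           J           L           E
  I             3.118       3.751       6.697      0.6699
  C            -2.465      -2.465      -1.233       1.233
  E            0.6525       1.286       5.464       1.903
  solve Keq expr → x = 1.233; check Q = 0.4949
Then change container volume by factor 1.25 (V_new/V_old).
Step 2:
                    M           J           L           E
  I             0.522       1.028       4.371       1.522
  C            0.1593      0.1593     0.07966    -0.07966
  E            0.6813       1.188       4.451       1.442
  solve Keq expr → x = -0.07966; check Q = 0.4949
Then remove 1.103 M of L.
Step 3:
                    M           J           L           E
  I            0.6813       1.188       3.348       1.442
  C           0.05739     0.05739      0.0287     -0.0287
  E            0.7387       1.245       3.377       1.414
  solve Keq expr → x = -0.0287; check Q = 0.4949

Direction: reverse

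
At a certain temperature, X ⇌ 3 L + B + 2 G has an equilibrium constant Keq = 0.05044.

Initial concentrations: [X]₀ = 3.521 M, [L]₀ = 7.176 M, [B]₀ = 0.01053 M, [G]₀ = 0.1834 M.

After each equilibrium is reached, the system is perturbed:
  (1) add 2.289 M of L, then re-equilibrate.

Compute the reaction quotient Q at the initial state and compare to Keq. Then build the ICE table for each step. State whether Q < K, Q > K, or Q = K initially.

Q₀ = 0.03717; Q < K (proceeds forward)

Q₀ = 0.03717 vs Keq = 0.05044 ⇒ Q<K, forward
Step 1:
                  X         L         B         G
  init        3.521     7.176   0.01053    0.1834
  Δ       -0.002851  0.008554  0.002851  0.005702
  eq          3.518     7.185   0.01338    0.1891
  solve Keq expr → x = 0.002851; check Q = 0.05044
Then add 2.289 M of L.
Step 2:
                  X         L         B         G
  init        3.518     9.474   0.01338    0.1891
  Δ        0.006583  -0.01975 -0.006583  -0.01317
  eq          3.525     9.454  0.006798    0.1759
  solve Keq expr → x = -0.006583; check Q = 0.05044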